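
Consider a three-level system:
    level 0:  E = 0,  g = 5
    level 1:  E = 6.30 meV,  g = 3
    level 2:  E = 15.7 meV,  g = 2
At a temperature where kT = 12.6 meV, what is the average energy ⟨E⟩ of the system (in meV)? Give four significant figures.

2.772 meV

Eᵢ/kT = 0, 0.500000, 1.24603.
Z = Σ gᵢe^(−Eᵢ/kT) = 5·e^(−0) + 3·e^(−0.500000) + 2·e^(−1.24603) = 5.00000 + 1.81959 + 0.575289 = 7.39488.
⟨E⟩ = Σ Eᵢ gᵢe^(−Eᵢ/kT) / Z = (0·5.00000 + 6.30·1.81959 + 15.7·0.575289) / 7.39488 = 2.772 meV.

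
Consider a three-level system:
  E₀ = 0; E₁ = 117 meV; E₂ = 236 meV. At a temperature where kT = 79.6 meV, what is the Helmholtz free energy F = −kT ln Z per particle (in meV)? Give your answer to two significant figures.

-20 meV

Eᵢ/kT = 0, 1.470, 2.965.
Z = Σ e^(−Eᵢ/kT) = e^(−0) + e^(−1.470) + e^(−2.965) = 1.000 + 0.2299 + 0.05156 = 1.281.
F = −kT ln Z = −79.6 × ln(1.281) = −79.6 × 0.2476 = -20 meV.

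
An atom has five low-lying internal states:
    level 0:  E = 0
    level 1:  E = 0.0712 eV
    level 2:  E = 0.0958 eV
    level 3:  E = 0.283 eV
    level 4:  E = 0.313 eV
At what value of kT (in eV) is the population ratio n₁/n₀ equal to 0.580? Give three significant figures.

n₁/n₀ = exp[−(E₁−E₀)/kT] = 0.580.
⇒ (E₁−E₀)/kT = ln(1/0.580) = ln(1.7241) = 0.54471.
kT = 0.0712 eV / 0.54471 = 0.131 eV.

0.131 eV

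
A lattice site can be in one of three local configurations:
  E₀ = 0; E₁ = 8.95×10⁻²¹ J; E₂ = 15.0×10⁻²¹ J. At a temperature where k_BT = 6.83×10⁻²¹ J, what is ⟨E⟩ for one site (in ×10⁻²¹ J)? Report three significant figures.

Eᵢ/kT = 0, 1.3104, 2.1962.
Z = Σ e^(−Eᵢ/kT) = e^(−0) + e^(−1.3104) + e^(−2.1962) = 1.0000 + 0.26971 + 0.11123 = 1.3809.
⟨E⟩ = Σ Eᵢ e^(−Eᵢ/kT) / Z = (0·1.0000 + 8.95·0.26971 + 15.0·0.11123) / 1.3809 = 2.96 ×10⁻²¹ J.

2.96 ×10⁻²¹ J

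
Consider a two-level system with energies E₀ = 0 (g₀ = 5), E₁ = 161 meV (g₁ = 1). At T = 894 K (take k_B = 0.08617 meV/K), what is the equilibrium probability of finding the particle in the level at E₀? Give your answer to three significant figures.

k_BT = 0.08617 × 894 K = 77.036 meV.
Eᵢ/kT = 0, 2.0899.
Z = Σ gᵢe^(−Eᵢ/kT) = 5·e^(−0) + 1·e^(−2.0899) = 5.0000 + 0.12370 = 5.1237.
P₀ = g₀ e^(−E₀/kT) / Z = 5.0000/5.1237 = 0.976.

0.976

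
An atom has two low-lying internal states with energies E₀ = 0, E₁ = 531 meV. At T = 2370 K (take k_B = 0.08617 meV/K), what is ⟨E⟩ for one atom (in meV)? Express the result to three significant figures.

k_BT = 0.08617 × 2370 K = 204.22 meV.
Eᵢ/kT = 0, 2.6001.
Z = Σ e^(−Eᵢ/kT) = e^(−0) + e^(−2.6001) = 1.0000 + 0.074266 = 1.0743.
⟨E⟩ = Σ Eᵢ e^(−Eᵢ/kT) / Z = (0·1.0000 + 531·0.074266) / 1.0743 = 36.7 meV.

36.7 meV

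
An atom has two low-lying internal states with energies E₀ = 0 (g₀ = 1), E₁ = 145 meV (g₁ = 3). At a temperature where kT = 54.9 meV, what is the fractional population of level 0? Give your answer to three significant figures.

0.824

Eᵢ/kT = 0, 2.6412.
Z = Σ gᵢe^(−Eᵢ/kT) = 1·e^(−0) + 3·e^(−2.6412) = 1.0000 + 0.21383 = 1.2138.
P₀ = g₀ e^(−E₀/kT) / Z = 1.0000/1.2138 = 0.824.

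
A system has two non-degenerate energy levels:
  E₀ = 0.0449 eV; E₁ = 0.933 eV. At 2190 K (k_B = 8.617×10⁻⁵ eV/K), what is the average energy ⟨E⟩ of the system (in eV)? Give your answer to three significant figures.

0.0529 eV

k_BT = 8.617×10⁻⁵ × 2190 K = 0.18871 eV.
Eᵢ/kT = 0.23793, 4.9441.
Z = Σ e^(−Eᵢ/kT) = e^(−0.23793) + e^(−4.9441) = 0.78826 + 0.0071253 = 0.79539.
⟨E⟩ = Σ Eᵢ e^(−Eᵢ/kT) / Z = (0.0449·0.78826 + 0.933·0.0071253) / 0.79539 = 0.0529 eV.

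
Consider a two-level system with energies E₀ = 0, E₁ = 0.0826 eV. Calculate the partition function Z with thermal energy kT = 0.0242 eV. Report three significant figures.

Eᵢ/kT = 0, 3.4132.
Z = Σ e^(−Eᵢ/kT) = e^(−0) + e^(−3.4132) = 1.0000 + 0.032936 = 1.0329.

Z = 1.03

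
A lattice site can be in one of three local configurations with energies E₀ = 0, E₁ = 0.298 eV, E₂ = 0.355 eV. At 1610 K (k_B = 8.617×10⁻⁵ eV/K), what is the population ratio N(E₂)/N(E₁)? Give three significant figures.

k_BT = 8.617×10⁻⁵ × 1610 K = 0.13873 eV.
n₂/n₁ = exp[−(E₂−E₁)/kT] = exp(−(0.057 eV)/(0.13873 eV)) = exp(-0.41087) = 0.663.

0.663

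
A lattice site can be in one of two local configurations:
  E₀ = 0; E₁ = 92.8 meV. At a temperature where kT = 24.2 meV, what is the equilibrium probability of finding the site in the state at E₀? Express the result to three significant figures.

Eᵢ/kT = 0, 3.8347.
Z = Σ e^(−Eᵢ/kT) = e^(−0) + e^(−3.8347) = 1.0000 + 0.021608 = 1.0216.
P₀ = e^(−E₀/kT) / Z = 1.0000/1.0216 = 0.979.

0.979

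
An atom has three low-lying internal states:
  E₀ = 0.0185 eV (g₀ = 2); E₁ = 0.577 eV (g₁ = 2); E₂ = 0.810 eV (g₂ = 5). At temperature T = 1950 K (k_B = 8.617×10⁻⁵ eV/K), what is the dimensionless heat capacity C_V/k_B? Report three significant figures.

k_BT = 8.617×10⁻⁵ × 1950 K = 0.16803 eV.
Eᵢ/kT = 0.11010, 3.4339, 4.8206.
Z = Σ gᵢe^(−Eᵢ/kT) = 2·e^(−0.11010) + 2·e^(−3.4339) + 5·e^(−4.8206) = 1.7915 + 0.064522 + 0.040310 = 1.8963.
⟨E⟩ = 0.054328 eV, ⟨E²⟩ = 0.025598 eV².
C_V/k_B = (⟨E²⟩ − ⟨E⟩²)/(kT)² = (0.025598 − 0.0029515)/0.028234 = 0.802.

0.802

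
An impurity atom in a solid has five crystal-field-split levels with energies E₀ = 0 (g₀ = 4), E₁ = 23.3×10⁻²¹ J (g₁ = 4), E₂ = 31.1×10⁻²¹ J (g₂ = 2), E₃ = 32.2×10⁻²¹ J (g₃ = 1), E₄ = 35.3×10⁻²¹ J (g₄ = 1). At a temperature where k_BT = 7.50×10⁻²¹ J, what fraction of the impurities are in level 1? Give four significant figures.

Eᵢ/kT = 0, 3.10667, 4.14667, 4.29333, 4.70667.
Z = Σ gᵢe^(−Eᵢ/kT) = 4·e^(−0) + 4·e^(−3.10667) + 2·e^(−4.14667) + 1·e^(−4.29333) + 1·e^(−4.70667) = 4.00000 + 0.178999 + 0.0316340 + 0.0136594 + 0.00903481 = 4.23333.
P₁ = g₁ e^(−E₁/kT) / Z = 0.178999/4.23333 = 0.04228.

0.04228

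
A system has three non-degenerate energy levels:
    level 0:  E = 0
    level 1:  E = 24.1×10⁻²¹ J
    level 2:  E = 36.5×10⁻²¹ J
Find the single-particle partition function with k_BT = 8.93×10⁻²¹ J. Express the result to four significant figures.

Eᵢ/kT = 0, 2.69877, 4.08735.
Z = Σ e^(−Eᵢ/kT) = e^(−0) + e^(−2.69877) + e^(−4.08735) = 1.00000 + 0.0672882 + 0.0167837 = 1.08407.

Z = 1.084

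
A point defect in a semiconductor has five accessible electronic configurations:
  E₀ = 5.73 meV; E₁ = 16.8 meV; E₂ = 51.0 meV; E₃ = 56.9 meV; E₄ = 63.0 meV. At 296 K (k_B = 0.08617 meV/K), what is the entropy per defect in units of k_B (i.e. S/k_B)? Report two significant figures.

1.3

k_BT = 0.08617 × 296 K = 25.51 meV.
Eᵢ/kT = 0.2246, 0.6586, 1.999, 2.230, 2.470.
Z = Σ e^(−Eᵢ/kT) = e^(−0.2246) + e^(−0.6586) + e^(−1.999) + e^(−2.230) + e^(−2.470) = 0.7988 + 0.5176 + 0.1355 + 0.1075 + 0.08458 = 1.644.
⟨E⟩ = Σ EᵢPᵢ = 19.24 meV.
S/k_B = ln Z + ⟨E⟩/kT = ln(1.644) + 19.24/25.51 = 0.4971 + 0.7542 = 1.3.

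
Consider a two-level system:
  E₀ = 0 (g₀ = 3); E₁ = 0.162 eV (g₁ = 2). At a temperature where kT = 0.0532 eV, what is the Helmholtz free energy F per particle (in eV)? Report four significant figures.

Eᵢ/kT = 0, 3.04511.
Z = Σ gᵢe^(−Eᵢ/kT) = 3·e^(−0) + 2·e^(−3.04511) = 3.00000 + 0.0951822 = 3.09518.
F = −kT ln Z = −0.0532 × ln(3.09518) = −0.0532 × 1.12985 = -0.06011 eV.

-0.06011 eV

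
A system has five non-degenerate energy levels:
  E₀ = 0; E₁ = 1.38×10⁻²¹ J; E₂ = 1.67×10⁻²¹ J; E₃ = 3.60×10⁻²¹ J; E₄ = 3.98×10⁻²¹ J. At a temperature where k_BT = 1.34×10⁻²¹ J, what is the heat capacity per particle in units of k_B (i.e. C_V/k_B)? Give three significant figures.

0.641

Eᵢ/kT = 0, 1.0299, 1.2463, 2.6866, 2.9701.
Z = Σ e^(−Eᵢ/kT) = e^(−0) + e^(−1.0299) + e^(−1.2463) + e^(−2.6866) + e^(−2.9701) = 1.0000 + 0.35704 + 0.28757 + 0.068112 + 0.051298 = 1.7640.
⟨E⟩ = 0.80631, ⟨E²⟩ = 1.8012.
C_V/k_B = (⟨E²⟩ − ⟨E⟩²)/(kT)² = (1.8012 − 0.65014)/1.7956 = 0.641.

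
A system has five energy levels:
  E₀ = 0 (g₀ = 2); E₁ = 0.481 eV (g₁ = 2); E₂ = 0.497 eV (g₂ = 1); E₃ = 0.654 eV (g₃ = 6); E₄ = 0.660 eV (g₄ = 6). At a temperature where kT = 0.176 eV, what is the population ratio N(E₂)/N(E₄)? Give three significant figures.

0.421

n₂/n₄ = (g₂/g₄) exp[−(E₂−E₄)/kT] = (1/6) × exp(−(-0.163 eV)/(0.176 eV)) = (1/6) × exp(0.92614) = 0.421.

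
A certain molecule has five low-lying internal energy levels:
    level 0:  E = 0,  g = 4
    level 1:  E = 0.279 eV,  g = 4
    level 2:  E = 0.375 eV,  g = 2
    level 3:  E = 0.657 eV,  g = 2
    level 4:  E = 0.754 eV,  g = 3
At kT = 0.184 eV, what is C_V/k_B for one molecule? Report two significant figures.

0.70

Eᵢ/kT = 0, 1.516, 2.038, 3.571, 4.098.
Z = Σ gᵢe^(−Eᵢ/kT) = 4·e^(−0) + 4·e^(−1.516) + 2·e^(−2.038) + 2·e^(−3.571) + 3·e^(−4.098) = 4.000 + 0.8784 + 0.2606 + 0.05626 + 0.04982 = 5.245.
⟨E⟩ = 0.07957 eV, ⟨E²⟩ = 0.03005 eV².
C_V/k_B = (⟨E²⟩ − ⟨E⟩²)/(kT)² = (0.03005 − 0.006331)/0.03386 = 0.70.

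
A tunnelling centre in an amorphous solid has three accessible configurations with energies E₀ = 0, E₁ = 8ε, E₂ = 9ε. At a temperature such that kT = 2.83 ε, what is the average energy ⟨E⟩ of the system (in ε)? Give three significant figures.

Eᵢ/kT = 0, 2.8269, 3.1802.
Z = Σ e^(−Eᵢ/kT) = e^(−0) + e^(−2.8269) + e^(−3.1802) = 1.0000 + 0.059196 + 0.041577 = 1.1008.
⟨E⟩ = Σ Eᵢ e^(−Eᵢ/kT) / Z = (0·1.0000 + 8·0.059196 + 9·0.041577) / 1.1008 = 0.770 ε.

0.770 ε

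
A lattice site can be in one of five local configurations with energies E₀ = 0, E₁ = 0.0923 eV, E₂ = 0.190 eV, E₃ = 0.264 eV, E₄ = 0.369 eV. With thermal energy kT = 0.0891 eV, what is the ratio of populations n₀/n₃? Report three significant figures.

n₀/n₃ = exp[−(E₀−E₃)/kT] = exp(−(-0.264 eV)/(0.0891 eV)) = exp(2.9630) = 19.4.

19.4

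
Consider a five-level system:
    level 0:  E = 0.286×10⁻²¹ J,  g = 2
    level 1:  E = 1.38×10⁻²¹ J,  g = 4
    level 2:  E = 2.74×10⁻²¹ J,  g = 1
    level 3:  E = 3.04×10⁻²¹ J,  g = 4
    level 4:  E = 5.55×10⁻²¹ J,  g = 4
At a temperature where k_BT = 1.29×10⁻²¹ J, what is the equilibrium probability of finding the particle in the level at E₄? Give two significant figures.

0.015

Eᵢ/kT = 0.2217, 1.070, 2.124, 2.357, 4.302.
Z = Σ gᵢe^(−Eᵢ/kT) = 2·e^(−0.2217) + 4·e^(−1.070) + 1·e^(−2.124) + 4·e^(−2.357) + 4·e^(−4.302) = 1.602 + 1.372 + 0.1196 + 0.3788 + 0.05417 = 3.527.
P₄ = g₄ e^(−E₄/kT) / Z = 0.05417/3.527 = 0.015.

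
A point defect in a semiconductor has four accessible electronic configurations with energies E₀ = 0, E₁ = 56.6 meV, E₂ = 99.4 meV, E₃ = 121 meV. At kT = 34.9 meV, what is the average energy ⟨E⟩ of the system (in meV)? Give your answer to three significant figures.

16.1 meV

Eᵢ/kT = 0, 1.6218, 2.8481, 3.4670.
Z = Σ e^(−Eᵢ/kT) = e^(−0) + e^(−1.6218) + e^(−2.8481) + e^(−3.4670) = 1.0000 + 0.19754 + 0.057954 + 0.031211 = 1.2867.
⟨E⟩ = Σ Eᵢ e^(−Eᵢ/kT) / Z = (0·1.0000 + 56.6·0.19754 + 99.4·0.057954 + 121·0.031211) / 1.2867 = 16.1 meV.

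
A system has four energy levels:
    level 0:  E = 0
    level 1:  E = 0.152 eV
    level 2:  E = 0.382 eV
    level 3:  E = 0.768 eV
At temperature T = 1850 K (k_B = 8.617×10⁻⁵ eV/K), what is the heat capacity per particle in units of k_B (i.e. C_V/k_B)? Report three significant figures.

k_BT = 8.617×10⁻⁵ × 1850 K = 0.15941 eV.
Eᵢ/kT = 0, 0.95352, 2.3963, 4.8178.
Z = Σ e^(−Eᵢ/kT) = e^(−0) + e^(−0.95352) + e^(−2.3963) + e^(−4.8178) = 1.0000 + 0.38538 + 0.091054 + 0.0080846 = 1.4845.
⟨E⟩ = 0.067073 eV, ⟨E²⟩ = 0.018161 eV².
C_V/k_B = (⟨E²⟩ − ⟨E⟩²)/(kT)² = (0.018161 − 0.0044988)/0.025412 = 0.538.

0.538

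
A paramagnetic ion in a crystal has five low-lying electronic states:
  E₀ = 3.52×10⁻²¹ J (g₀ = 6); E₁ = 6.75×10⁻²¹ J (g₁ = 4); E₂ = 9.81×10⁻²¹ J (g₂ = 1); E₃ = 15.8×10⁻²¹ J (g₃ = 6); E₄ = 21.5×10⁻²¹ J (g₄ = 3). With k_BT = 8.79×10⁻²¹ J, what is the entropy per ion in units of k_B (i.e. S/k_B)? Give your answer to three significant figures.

2.79

Eᵢ/kT = 0.40046, 0.76792, 1.1160, 1.7975, 2.4460.
Z = Σ gᵢe^(−Eᵢ/kT) = 6·e^(−0.40046) + 4·e^(−0.76792) + 1·e^(−1.1160) + 6·e^(−1.7975) + 3·e^(−2.4460) = 4.0201 + 1.8559 + 0.32759 + 0.99428 + 0.25992 = 7.4578.
⟨E⟩ = Σ EᵢPᵢ = 6.8639 ×10⁻²¹ J.
S/k_B = ln Z + ⟨E⟩/kT = ln(7.4578) + 6.8639/8.79 = 2.0093 + 0.78088 = 2.79.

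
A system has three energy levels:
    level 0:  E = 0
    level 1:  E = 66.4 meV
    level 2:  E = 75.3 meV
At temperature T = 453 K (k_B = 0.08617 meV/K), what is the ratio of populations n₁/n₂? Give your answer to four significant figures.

k_BT = 0.08617 × 453 K = 39.0350 meV.
n₁/n₂ = exp[−(E₁−E₂)/kT] = exp(−(-8.9 meV)/(39.0350 meV)) = exp(0.228001) = 1.256.

1.256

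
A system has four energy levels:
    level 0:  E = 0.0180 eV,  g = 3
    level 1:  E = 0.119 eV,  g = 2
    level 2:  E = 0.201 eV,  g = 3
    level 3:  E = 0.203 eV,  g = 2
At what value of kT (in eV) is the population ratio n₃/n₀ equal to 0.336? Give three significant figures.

n₃/n₀ = (g₃/g₀) exp[−(E₃−E₀)/kT] = 0.336.
⇒ (E₃−E₀)/kT = ln((2/3)/0.336) = ln(1.9841) = 0.68517.
kT = 0.1850 eV / 0.68517 = 0.270 eV.

0.270 eV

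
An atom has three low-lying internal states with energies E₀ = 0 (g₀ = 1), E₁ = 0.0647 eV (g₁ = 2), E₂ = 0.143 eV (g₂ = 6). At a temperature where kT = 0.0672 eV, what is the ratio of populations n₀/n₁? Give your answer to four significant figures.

n₀/n₁ = (g₀/g₁) exp[−(E₀−E₁)/kT] = (1/2) × exp(−(-0.0647 eV)/(0.0672 eV)) = (1/2) × exp(0.962798) = 1.310.

1.310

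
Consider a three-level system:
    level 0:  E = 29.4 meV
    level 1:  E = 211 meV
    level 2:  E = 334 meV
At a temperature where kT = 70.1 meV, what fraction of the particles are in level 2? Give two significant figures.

Eᵢ/kT = 0.4194, 3.010, 4.765.
Z = Σ e^(−Eᵢ/kT) = e^(−0.4194) + e^(−3.010) + e^(−4.765) = 0.6574 + 0.04929 + 0.008523 = 0.7152.
P₂ = e^(−E₂/kT) / Z = 0.008523/0.7152 = 0.012.

0.012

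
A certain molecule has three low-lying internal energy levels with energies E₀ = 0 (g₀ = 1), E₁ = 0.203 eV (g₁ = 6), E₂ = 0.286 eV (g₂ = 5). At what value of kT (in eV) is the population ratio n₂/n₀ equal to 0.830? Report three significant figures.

n₂/n₀ = (g₂/g₀) exp[−(E₂−E₀)/kT] = 0.830.
⇒ (E₂−E₀)/kT = ln((5/1)/0.830) = ln(6.0241) = 1.7958.
kT = 0.286 eV / 1.7958 = 0.159 eV.

0.159 eV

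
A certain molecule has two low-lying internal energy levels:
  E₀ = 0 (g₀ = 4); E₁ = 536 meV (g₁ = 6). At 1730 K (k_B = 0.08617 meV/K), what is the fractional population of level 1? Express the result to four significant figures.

k_BT = 0.08617 × 1730 K = 149.074 meV.
Eᵢ/kT = 0, 3.59553.
Z = Σ gᵢe^(−Eᵢ/kT) = 4·e^(−0) + 6·e^(−3.59553) = 4.00000 + 0.164677 = 4.16468.
P₁ = g₁ e^(−E₁/kT) / Z = 0.164677/4.16468 = 0.03954.

0.03954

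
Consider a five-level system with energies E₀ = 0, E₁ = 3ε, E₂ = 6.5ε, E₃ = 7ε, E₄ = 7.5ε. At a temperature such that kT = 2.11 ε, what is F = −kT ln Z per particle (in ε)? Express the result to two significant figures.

-0.64 ε

Eᵢ/kT = 0, 1.422, 3.081, 3.318, 3.555.
Z = Σ e^(−Eᵢ/kT) = e^(−0) + e^(−1.422) + e^(−3.081) + e^(−3.318) + e^(−3.555) = 1.000 + 0.2412 + 0.04591 + 0.03623 + 0.02858 = 1.352.
F = −kT ln Z = −2.11 × ln(1.352) = −2.11 × 0.3016 = -0.64 ε.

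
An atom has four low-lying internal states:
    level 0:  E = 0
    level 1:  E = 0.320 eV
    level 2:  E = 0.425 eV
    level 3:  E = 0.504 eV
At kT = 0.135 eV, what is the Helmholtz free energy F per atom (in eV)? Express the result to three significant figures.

Eᵢ/kT = 0, 2.3704, 3.1481, 3.7333.
Z = Σ e^(−Eᵢ/kT) = e^(−0) + e^(−2.3704) + e^(−3.1481) + e^(−3.7333) = 1.0000 + 0.093443 + 0.042934 + 0.023914 = 1.1603.
F = −kT ln Z = −0.135 × ln(1.1603) = −0.135 × 0.14868 = -0.0201 eV.

-0.0201 eV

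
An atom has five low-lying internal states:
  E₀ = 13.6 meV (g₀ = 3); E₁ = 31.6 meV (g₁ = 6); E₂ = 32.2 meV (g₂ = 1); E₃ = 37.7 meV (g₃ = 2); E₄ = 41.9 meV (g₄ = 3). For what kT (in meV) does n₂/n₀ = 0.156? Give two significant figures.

24 meV

n₂/n₀ = (g₂/g₀) exp[−(E₂−E₀)/kT] = 0.156.
⇒ (E₂−E₀)/kT = ln((1/3)/0.156) = ln(2.137) = 0.7594.
kT = 18.6 meV / 0.7594 = 24 meV.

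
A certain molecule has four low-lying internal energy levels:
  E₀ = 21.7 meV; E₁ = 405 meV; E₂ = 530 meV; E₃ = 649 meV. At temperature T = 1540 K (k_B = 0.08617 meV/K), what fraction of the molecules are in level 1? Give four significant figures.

0.05125

k_BT = 0.08617 × 1540 K = 132.702 meV.
Eᵢ/kT = 0.163524, 3.05195, 3.99391, 4.89066.
Z = Σ e^(−Eᵢ/kT) = e^(−0.163524) + e^(−3.05195) + e^(−3.99391) + e^(−4.89066) = 0.849146 + 0.0472667 + 0.0184275 + 0.00751646 = 0.922357.
P₁ = e^(−E₁/kT) / Z = 0.0472667/0.922357 = 0.05125.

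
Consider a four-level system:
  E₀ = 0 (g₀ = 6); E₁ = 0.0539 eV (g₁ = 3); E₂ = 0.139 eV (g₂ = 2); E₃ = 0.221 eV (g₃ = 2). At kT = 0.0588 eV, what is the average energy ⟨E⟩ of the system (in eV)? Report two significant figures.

Eᵢ/kT = 0, 0.9167, 2.364, 3.759.
Z = Σ gᵢe^(−Eᵢ/kT) = 6·e^(−0) + 3·e^(−0.9167) + 2·e^(−2.364) + 2·e^(−3.759) = 6.000 + 1.200 + 0.1881 + 0.04661 = 7.435.
⟨E⟩ = Σ Eᵢ gᵢe^(−Eᵢ/kT) / Z = (0·6.000 + 0.0539·1.200 + 0.139·0.1881 + 0.221·0.04661) / 7.435 = 0.014 eV.

0.014 eV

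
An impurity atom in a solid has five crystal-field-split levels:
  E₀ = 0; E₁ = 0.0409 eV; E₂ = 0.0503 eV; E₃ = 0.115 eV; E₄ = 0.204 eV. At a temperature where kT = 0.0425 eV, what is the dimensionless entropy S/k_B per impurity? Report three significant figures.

1.11

Eᵢ/kT = 0, 0.96235, 1.1835, 2.7059, 4.8000.
Z = Σ e^(−Eᵢ/kT) = e^(−0) + e^(−0.96235) + e^(−1.1835) + e^(−2.7059) + e^(−4.8000) = 1.0000 + 0.38199 + 0.30621 + 0.066810 + 0.0082297 = 1.7632.
⟨E⟩ = Σ EᵢPᵢ = 0.022906 eV.
S/k_B = ln Z + ⟨E⟩/kT = ln(1.7632) + 0.022906/0.0425 = 0.56713 + 0.53896 = 1.11.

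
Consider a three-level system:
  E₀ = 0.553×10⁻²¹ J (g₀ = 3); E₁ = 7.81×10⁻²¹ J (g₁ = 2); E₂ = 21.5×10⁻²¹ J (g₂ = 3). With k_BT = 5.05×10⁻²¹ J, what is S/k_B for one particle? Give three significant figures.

Eᵢ/kT = 0.10950, 1.5465, 4.2574.
Z = Σ gᵢe^(−Eᵢ/kT) = 3·e^(−0.10950) + 2·e^(−1.5465) + 3·e^(−4.2574) = 2.6888 + 0.42598 + 0.042477 = 3.1573.
⟨E⟩ = Σ EᵢPᵢ = 1.8139 ×10⁻²¹ J.
S/k_B = ln Z + ⟨E⟩/kT = ln(3.1573) + 1.8139/5.05 = 1.1497 + 0.35919 = 1.51.

1.51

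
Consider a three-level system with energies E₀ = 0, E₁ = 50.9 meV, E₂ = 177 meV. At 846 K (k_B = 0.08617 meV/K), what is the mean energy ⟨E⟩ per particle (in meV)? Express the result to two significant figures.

26 meV

k_BT = 0.08617 × 846 K = 72.90 meV.
Eᵢ/kT = 0, 0.6982, 2.428.
Z = Σ e^(−Eᵢ/kT) = e^(−0) + e^(−0.6982) + e^(−2.428) = 1.000 + 0.4975 + 0.08821 = 1.586.
⟨E⟩ = Σ Eᵢ e^(−Eᵢ/kT) / Z = (0·1.000 + 50.9·0.4975 + 177·0.08821) / 1.586 = 26 meV.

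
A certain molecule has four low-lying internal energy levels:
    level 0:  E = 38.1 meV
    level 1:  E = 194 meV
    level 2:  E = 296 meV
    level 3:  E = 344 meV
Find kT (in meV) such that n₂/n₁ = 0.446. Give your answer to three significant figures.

n₂/n₁ = exp[−(E₂−E₁)/kT] = 0.446.
⇒ (E₂−E₁)/kT = ln(1/0.446) = ln(2.2422) = 0.80746.
kT = 102 meV / 0.80746 = 126 meV.

126 meV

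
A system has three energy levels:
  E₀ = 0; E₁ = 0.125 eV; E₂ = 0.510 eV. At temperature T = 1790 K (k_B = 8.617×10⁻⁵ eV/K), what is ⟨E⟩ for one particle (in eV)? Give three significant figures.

0.0501 eV

k_BT = 8.617×10⁻⁵ × 1790 K = 0.15424 eV.
Eᵢ/kT = 0, 0.81043, 3.3065.
Z = Σ e^(−Eᵢ/kT) = e^(−0) + e^(−0.81043) + e^(−3.3065) = 1.0000 + 0.44467 + 0.036644 = 1.4813.
⟨E⟩ = Σ Eᵢ e^(−Eᵢ/kT) / Z = (0·1.0000 + 0.125·0.44467 + 0.510·0.036644) / 1.4813 = 0.0501 eV.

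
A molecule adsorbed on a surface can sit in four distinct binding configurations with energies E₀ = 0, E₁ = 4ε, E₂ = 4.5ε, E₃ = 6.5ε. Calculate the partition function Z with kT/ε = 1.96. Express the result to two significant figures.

Eᵢ/kT = 0, 2.041, 2.296, 3.316.
Z = Σ e^(−Eᵢ/kT) = e^(−0) + e^(−2.041) + e^(−2.296) + e^(−3.316) = 1.000 + 0.1299 + 0.1007 + 0.03630 = 1.267.

Z = 1.3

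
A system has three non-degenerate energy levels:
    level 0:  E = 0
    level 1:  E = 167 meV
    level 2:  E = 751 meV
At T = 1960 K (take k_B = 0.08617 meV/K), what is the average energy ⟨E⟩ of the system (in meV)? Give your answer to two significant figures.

51 meV

k_BT = 0.08617 × 1960 K = 168.9 meV.
Eᵢ/kT = 0, 0.9888, 4.446.
Z = Σ e^(−Eᵢ/kT) = e^(−0) + e^(−0.9888) + e^(−4.446) = 1.000 + 0.3720 + 0.01173 = 1.384.
⟨E⟩ = Σ Eᵢ e^(−Eᵢ/kT) / Z = (0·1.000 + 167·0.3720 + 751·0.01173) / 1.384 = 51 meV.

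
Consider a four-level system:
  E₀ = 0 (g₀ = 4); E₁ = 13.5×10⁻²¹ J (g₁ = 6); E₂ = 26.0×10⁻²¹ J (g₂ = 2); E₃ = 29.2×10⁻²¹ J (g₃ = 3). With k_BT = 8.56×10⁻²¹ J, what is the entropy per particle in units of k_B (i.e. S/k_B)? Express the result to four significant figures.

2.168

Eᵢ/kT = 0, 1.57710, 3.03738, 3.41121.
Z = Σ gᵢe^(−Eᵢ/kT) = 4·e^(−0) + 6·e^(−1.57710) + 2·e^(−3.03738) + 3·e^(−3.41121) = 4.00000 + 1.23944 + 0.0959208 + 0.0990037 = 5.43436.
⟨E⟩ = Σ EᵢPᵢ = 4.06990 ×10⁻²¹ J.
S/k_B = ln Z + ⟨E⟩/kT = ln(5.43436) + 4.06990/8.56 = 1.69274 + 0.475456 = 2.168.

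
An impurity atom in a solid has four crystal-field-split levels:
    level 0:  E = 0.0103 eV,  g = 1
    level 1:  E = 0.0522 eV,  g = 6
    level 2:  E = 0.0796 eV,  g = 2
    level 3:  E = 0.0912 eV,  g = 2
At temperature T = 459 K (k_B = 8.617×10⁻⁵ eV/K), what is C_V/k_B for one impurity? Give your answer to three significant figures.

0.394

k_BT = 8.617×10⁻⁵ × 459 K = 0.039552 eV.
Eᵢ/kT = 0.26042, 1.3198, 2.0125, 2.3058.
Z = Σ gᵢe^(−Eᵢ/kT) = 1·e^(−0.26042) + 6·e^(−1.3198) + 2·e^(−2.0125) + 2·e^(−2.3058) = 0.77073 + 1.6031 + 0.26731 + 0.19936 = 2.8405.
⟨E⟩ = 0.046147 eV, ⟨E²⟩ = 0.0027466 eV².
C_V/k_B = (⟨E²⟩ − ⟨E⟩²)/(kT)² = (0.0027466 − 0.0021295)/0.0015644 = 0.394.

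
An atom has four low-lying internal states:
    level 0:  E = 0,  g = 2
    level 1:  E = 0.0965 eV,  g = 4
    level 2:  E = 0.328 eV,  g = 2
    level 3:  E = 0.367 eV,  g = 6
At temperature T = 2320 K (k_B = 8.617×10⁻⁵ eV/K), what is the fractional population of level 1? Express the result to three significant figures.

k_BT = 8.617×10⁻⁵ × 2320 K = 0.19991 eV.
Eᵢ/kT = 0, 0.48272, 1.6407, 1.8358.
Z = Σ gᵢe^(−Eᵢ/kT) = 2·e^(−0) + 4·e^(−0.48272) + 2·e^(−1.6407) + 6·e^(−1.8358) = 2.0000 + 2.4684 + 0.38769 + 0.95692 = 5.8130.
P₁ = g₁ e^(−E₁/kT) / Z = 2.4684/5.8130 = 0.425.

0.425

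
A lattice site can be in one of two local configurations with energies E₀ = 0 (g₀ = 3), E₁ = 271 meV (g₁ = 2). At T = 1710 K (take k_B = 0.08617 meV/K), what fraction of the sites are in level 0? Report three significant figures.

k_BT = 0.08617 × 1710 K = 147.35 meV.
Eᵢ/kT = 0, 1.8392.
Z = Σ gᵢe^(−Eᵢ/kT) = 3·e^(−0) + 2·e^(−1.8392) = 3.0000 + 0.31789 = 3.3179.
P₀ = g₀ e^(−E₀/kT) / Z = 3.0000/3.3179 = 0.904.

0.904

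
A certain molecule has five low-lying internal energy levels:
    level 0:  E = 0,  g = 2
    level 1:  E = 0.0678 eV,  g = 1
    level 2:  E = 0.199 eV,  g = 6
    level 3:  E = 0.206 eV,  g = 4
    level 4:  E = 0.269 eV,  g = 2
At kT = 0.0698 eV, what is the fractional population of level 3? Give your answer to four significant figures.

Eᵢ/kT = 0, 0.971347, 2.85100, 2.95129, 3.85387.
Z = Σ gᵢe^(−Eᵢ/kT) = 2·e^(−0) + 1·e^(−0.971347) + 6·e^(−2.85100) + 4·e^(−2.95129) + 2·e^(−3.85387) = 2.00000 + 0.378573 + 0.346719 + 0.209089 + 0.0423951 = 2.97678.
P₃ = g₃ e^(−E₃/kT) / Z = 0.209089/2.97678 = 0.07024.

0.07024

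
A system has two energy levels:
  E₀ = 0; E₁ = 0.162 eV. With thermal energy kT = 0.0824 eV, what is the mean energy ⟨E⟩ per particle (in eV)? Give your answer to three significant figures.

0.0199 eV

Eᵢ/kT = 0, 1.9660.
Z = Σ e^(−Eᵢ/kT) = e^(−0) + e^(−1.9660) = 1.0000 + 0.14002 = 1.1400.
⟨E⟩ = Σ Eᵢ e^(−Eᵢ/kT) / Z = (0·1.0000 + 0.162·0.14002) / 1.1400 = 0.0199 eV.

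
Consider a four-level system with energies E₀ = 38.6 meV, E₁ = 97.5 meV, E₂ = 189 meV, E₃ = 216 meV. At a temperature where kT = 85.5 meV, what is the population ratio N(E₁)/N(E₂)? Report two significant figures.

n₁/n₂ = exp[−(E₁−E₂)/kT] = exp(−(-91.5 meV)/(85.5 meV)) = exp(1.070) = 2.9.

2.9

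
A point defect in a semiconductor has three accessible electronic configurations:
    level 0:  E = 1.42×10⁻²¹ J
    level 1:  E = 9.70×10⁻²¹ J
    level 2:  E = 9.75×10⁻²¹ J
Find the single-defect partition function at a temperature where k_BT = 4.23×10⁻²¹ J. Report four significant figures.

Eᵢ/kT = 0.335697, 2.29314, 2.30496.
Z = Σ e^(−Eᵢ/kT) = e^(−0.335697) + e^(−2.29314) + e^(−2.30496) = 0.714840 + 0.100949 + 0.0997628 = 0.915552.

Z = 0.9156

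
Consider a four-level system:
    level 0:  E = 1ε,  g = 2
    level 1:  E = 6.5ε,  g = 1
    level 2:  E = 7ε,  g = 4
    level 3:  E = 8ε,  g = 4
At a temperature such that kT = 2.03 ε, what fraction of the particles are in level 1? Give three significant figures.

Eᵢ/kT = 0.49261, 3.2020, 3.4483, 3.9409.
Z = Σ gᵢe^(−Eᵢ/kT) = 2·e^(−0.49261) + 1·e^(−3.2020) + 4·e^(−3.4483) + 4·e^(−3.9409) = 1.2221 + 0.040681 + 0.12720 + 0.077723 = 1.4677.
P₁ = g₁ e^(−E₁/kT) / Z = 0.040681/1.4677 = 0.0277.

0.0277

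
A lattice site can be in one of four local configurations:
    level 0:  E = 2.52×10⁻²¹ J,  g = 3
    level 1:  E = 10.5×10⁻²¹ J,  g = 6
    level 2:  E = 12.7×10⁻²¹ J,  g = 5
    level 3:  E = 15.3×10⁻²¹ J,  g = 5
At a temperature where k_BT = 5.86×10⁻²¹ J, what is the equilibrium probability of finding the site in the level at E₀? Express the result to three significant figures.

0.502

Eᵢ/kT = 0.43003, 1.7918, 2.1672, 2.6109.
Z = Σ gᵢe^(−Eᵢ/kT) = 3·e^(−0.43003) + 6·e^(−1.7918) + 5·e^(−2.1672) + 5·e^(−2.6109) = 1.9515 + 0.99996 + 0.57249 + 0.36734 = 3.8913.
P₀ = g₀ e^(−E₀/kT) / Z = 1.9515/3.8913 = 0.502.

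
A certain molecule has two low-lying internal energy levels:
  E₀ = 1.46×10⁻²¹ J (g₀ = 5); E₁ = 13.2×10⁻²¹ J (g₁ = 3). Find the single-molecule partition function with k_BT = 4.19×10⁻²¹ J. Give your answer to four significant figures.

Z = 3.657

Eᵢ/kT = 0.348449, 3.15036.
Z = Σ gᵢe^(−Eᵢ/kT) = 5·e^(−0.348449) + 3·e^(−3.15036) = 3.52891 + 0.128510 = 3.65742.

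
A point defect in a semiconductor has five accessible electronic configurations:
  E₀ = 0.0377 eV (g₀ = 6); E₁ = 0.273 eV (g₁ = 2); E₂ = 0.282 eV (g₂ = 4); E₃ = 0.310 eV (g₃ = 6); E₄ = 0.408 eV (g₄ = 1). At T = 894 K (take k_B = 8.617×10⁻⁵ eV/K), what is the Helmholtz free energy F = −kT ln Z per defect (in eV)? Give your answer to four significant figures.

k_BT = 8.617×10⁻⁵ × 894 K = 0.0770360 eV.
Eᵢ/kT = 0.489382, 3.54380, 3.66063, 4.02409, 5.29623.
Z = Σ gᵢe^(−Eᵢ/kT) = 6·e^(−0.489382) + 2·e^(−3.54380) + 4·e^(−3.66063) + 6·e^(−4.02409) + 1·e^(−5.29623) = 3.67803 + 0.0578066 + 0.102865 + 0.107278 + 0.00501045 = 3.95099.
F = −kT ln Z = −0.0770360 × ln(3.95099) = −0.0770360 × 1.37397 = -0.1058 eV.

-0.1058 eV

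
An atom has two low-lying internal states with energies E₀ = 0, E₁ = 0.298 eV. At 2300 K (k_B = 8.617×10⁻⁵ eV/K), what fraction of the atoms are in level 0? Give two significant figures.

0.82

k_BT = 8.617×10⁻⁵ × 2300 K = 0.1982 eV.
Eᵢ/kT = 0, 1.504.
Z = Σ e^(−Eᵢ/kT) = e^(−0) + e^(−1.504) = 1.000 + 0.2222 = 1.222.
P₀ = e^(−E₀/kT) / Z = 1.000/1.222 = 0.82.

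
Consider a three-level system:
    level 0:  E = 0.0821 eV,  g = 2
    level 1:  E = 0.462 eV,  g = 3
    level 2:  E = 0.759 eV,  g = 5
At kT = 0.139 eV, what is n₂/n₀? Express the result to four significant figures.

n₂/n₀ = (g₂/g₀) exp[−(E₂−E₀)/kT] = (5/2) × exp(−(0.6769 eV)/(0.139 eV)) = (5/2) × exp(-4.86978) = 0.01919.

0.01919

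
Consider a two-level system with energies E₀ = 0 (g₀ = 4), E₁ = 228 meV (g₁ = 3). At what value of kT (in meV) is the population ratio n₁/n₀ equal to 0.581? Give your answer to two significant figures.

n₁/n₀ = (g₁/g₀) exp[−(E₁−E₀)/kT] = 0.581.
⇒ (E₁−E₀)/kT = ln((3/4)/0.581) = ln(1.291) = 0.2554.
kT = 228 meV / 0.2554 = 890 meV.

890 meV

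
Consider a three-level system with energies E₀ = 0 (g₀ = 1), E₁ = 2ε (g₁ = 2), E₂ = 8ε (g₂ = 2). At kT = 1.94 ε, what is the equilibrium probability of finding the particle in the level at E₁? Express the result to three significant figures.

0.409

Eᵢ/kT = 0, 1.0309, 4.1237.
Z = Σ gᵢe^(−Eᵢ/kT) = 1·e^(−0) + 2·e^(−1.0309) + 2·e^(−4.1237) = 1.0000 + 0.71337 + 0.032369 = 1.7457.
P₁ = g₁ e^(−E₁/kT) / Z = 0.71337/1.7457 = 0.409.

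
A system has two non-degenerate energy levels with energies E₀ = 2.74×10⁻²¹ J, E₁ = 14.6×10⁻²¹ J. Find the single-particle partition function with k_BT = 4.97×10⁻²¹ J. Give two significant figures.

Z = 0.63

Eᵢ/kT = 0.5513, 2.938.
Z = Σ e^(−Eᵢ/kT) = e^(−0.5513) + e^(−2.938) = 0.5762 + 0.05297 = 0.6292.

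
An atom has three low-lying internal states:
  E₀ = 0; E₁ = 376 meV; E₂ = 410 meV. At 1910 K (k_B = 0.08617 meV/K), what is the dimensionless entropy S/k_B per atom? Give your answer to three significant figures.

0.540

k_BT = 0.08617 × 1910 K = 164.58 meV.
Eᵢ/kT = 0, 2.2846, 2.4912.
Z = Σ e^(−Eᵢ/kT) = e^(−0) + e^(−2.2846) + e^(−2.4912) = 1.0000 + 0.10181 + 0.082811 = 1.1846.
⟨E⟩ = Σ EᵢPᵢ = 60.977 meV.
S/k_B = ln Z + ⟨E⟩/kT = ln(1.1846) + 60.977/164.58 = 0.16941 + 0.37050 = 0.540.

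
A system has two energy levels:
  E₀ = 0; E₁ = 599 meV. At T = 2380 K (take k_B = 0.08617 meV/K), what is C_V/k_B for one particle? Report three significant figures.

k_BT = 0.08617 × 2380 K = 205.08 meV.
Eᵢ/kT = 0, 2.9208.
Z = Σ e^(−Eᵢ/kT) = e^(−0) + e^(−2.9208) = 1.0000 + 0.053891 = 1.0539.
⟨E⟩ = 30.630 meV, ⟨E²⟩ = 18347 meV².
C_V/k_B = (⟨E²⟩ − ⟨E⟩²)/(kT)² = (18347 − 938.20)/42058 = 0.414.

0.414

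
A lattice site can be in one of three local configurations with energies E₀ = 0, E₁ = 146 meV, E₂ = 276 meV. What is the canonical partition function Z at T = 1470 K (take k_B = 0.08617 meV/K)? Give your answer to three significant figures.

Z = 1.43

k_BT = 0.08617 × 1470 K = 126.67 meV.
Eᵢ/kT = 0, 1.1526, 2.1789.
Z = Σ e^(−Eᵢ/kT) = e^(−0) + e^(−1.1526) + e^(−2.1789) = 1.0000 + 0.31581 + 0.11317 = 1.4290.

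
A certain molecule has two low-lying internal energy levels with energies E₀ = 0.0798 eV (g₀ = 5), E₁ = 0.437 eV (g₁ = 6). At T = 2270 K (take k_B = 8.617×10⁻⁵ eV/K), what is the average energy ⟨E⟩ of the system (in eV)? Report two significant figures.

k_BT = 8.617×10⁻⁵ × 2270 K = 0.1956 eV.
Eᵢ/kT = 0.4080, 2.234.
Z = Σ gᵢe^(−Eᵢ/kT) = 5·e^(−0.4080) + 6·e^(−2.234) = 3.325 + 0.6426 = 3.968.
⟨E⟩ = Σ Eᵢ gᵢe^(−Eᵢ/kT) / Z = (0.0798·3.325 + 0.437·0.6426) / 3.968 = 0.14 eV.

0.14 eV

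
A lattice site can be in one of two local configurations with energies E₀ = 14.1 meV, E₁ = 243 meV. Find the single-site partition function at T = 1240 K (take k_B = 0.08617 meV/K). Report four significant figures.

Z = 0.9793

k_BT = 0.08617 × 1240 K = 106.851 meV.
Eᵢ/kT = 0.131959, 2.27419.
Z = Σ e^(−Eᵢ/kT) = e^(−0.131959) + e^(−2.27419) = 0.876377 + 0.102880 = 0.979257.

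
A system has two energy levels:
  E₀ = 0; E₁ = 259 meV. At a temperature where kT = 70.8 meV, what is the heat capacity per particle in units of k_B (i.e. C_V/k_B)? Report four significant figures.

Eᵢ/kT = 0, 3.65819.
Z = Σ e^(−Eᵢ/kT) = e^(−0) + e^(−3.65819) = 1.00000 + 0.0257791 = 1.02578.
⟨E⟩ = 6.50899 meV, ⟨E²⟩ = 1685.83 meV².
C_V/k_B = (⟨E²⟩ − ⟨E⟩²)/(kT)² = (1685.83 − 42.3670)/5012.64 = 0.3279.

0.3279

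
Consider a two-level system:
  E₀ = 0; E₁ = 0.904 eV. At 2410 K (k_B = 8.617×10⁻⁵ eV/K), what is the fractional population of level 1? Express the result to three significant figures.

k_BT = 8.617×10⁻⁵ × 2410 K = 0.20767 eV.
Eᵢ/kT = 0, 4.3531.
Z = Σ e^(−Eᵢ/kT) = e^(−0) + e^(−4.3531) = 1.0000 + 0.012867 = 1.0129.
P₁ = e^(−E₁/kT) / Z = 0.012867/1.0129 = 0.0127.

0.0127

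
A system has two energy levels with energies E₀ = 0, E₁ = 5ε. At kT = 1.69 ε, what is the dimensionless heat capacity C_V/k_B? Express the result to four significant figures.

Eᵢ/kT = 0, 2.95858.
Z = Σ e^(−Eᵢ/kT) = e^(−0) + e^(−2.95858) = 1.00000 + 0.0518926 = 1.05189.
⟨E⟩ = 0.246664 ε, ⟨E²⟩ = 1.23332 ε².
C_V/k_B = (⟨E²⟩ − ⟨E⟩²)/(kT)² = (1.23332 − 0.0608431)/2.85610 = 0.4105.

0.4105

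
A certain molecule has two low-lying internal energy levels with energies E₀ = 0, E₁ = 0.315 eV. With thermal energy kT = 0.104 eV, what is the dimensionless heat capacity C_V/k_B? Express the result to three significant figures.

0.404

Eᵢ/kT = 0, 3.0288.
Z = Σ e^(−Eᵢ/kT) = e^(−0) + e^(−3.0288) = 1.0000 + 0.048374 = 1.0484.
⟨E⟩ = 0.014534 eV, ⟨E²⟩ = 0.0045783 eV².
C_V/k_B = (⟨E²⟩ − ⟨E⟩²)/(kT)² = (0.0045783 − 0.00021124)/0.010816 = 0.404.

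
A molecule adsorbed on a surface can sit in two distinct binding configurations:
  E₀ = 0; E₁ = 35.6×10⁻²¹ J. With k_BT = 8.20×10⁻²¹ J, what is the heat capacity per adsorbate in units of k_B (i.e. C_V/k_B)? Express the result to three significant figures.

Eᵢ/kT = 0, 4.3415.
Z = Σ e^(−Eᵢ/kT) = e^(−0) + e^(−4.3415) = 1.0000 + 0.013017 = 1.0130.
⟨E⟩ = 0.45746, ⟨E²⟩ = 16.286.
C_V/k_B = (⟨E²⟩ − ⟨E⟩²)/(kT)² = (16.286 − 0.20927)/67.240 = 0.239.

0.239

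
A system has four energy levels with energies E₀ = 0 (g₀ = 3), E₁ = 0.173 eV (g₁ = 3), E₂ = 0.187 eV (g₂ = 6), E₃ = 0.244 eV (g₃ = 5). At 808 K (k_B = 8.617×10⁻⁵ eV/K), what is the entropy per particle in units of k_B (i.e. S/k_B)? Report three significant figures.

k_BT = 8.617×10⁻⁵ × 808 K = 0.069625 eV.
Eᵢ/kT = 0, 2.4847, 2.6858, 3.5045.
Z = Σ gᵢe^(−Eᵢ/kT) = 3·e^(−0) + 3·e^(−2.4847) + 6·e^(−2.6858) + 5·e^(−3.5045) = 3.0000 + 0.25005 + 0.40900 + 0.15031 = 3.8094.
⟨E⟩ = Σ EᵢPᵢ = 0.041061 eV.
S/k_B = ln Z + ⟨E⟩/kT = ln(3.8094) + 0.041061/0.069625 = 1.3375 + 0.58975 = 1.93.

1.93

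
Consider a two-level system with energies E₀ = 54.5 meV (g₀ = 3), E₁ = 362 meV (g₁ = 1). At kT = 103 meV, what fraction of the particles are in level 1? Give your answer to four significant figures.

Eᵢ/kT = 0.529126, 3.51456.
Z = Σ gᵢe^(−Eᵢ/kT) = 3·e^(−0.529126) + 1·e^(−3.51456) = 1.76736 + 0.0297609 = 1.79712.
P₁ = g₁ e^(−E₁/kT) / Z = 0.0297609/1.79712 = 0.01656.

0.01656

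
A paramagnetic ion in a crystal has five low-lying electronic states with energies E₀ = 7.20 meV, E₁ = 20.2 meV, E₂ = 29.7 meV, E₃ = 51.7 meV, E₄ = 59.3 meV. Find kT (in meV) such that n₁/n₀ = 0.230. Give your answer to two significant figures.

8.8 meV

n₁/n₀ = exp[−(E₁−E₀)/kT] = 0.230.
⇒ (E₁−E₀)/kT = ln(1/0.230) = ln(4.348) = 1.470.
kT = 13.00 meV / 1.470 = 8.8 meV.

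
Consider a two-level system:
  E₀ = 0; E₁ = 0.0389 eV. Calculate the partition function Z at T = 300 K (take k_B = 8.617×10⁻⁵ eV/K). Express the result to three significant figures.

Z = 1.22

k_BT = 8.617×10⁻⁵ × 300 K = 0.025851 eV.
Eᵢ/kT = 0, 1.5048.
Z = Σ e^(−Eᵢ/kT) = e^(−0) + e^(−1.5048) = 1.0000 + 0.22206 = 1.2221.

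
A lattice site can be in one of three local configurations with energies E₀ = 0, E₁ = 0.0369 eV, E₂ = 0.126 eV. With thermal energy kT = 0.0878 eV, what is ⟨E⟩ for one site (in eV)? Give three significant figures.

0.0286 eV

Eᵢ/kT = 0, 0.42027, 1.4351.
Z = Σ e^(−Eᵢ/kT) = e^(−0) + e^(−0.42027) + e^(−1.4351) = 1.0000 + 0.65687 + 0.23809 = 1.8950.
⟨E⟩ = Σ Eᵢ e^(−Eᵢ/kT) / Z = (0·1.0000 + 0.0369·0.65687 + 0.126·0.23809) / 1.8950 = 0.0286 eV.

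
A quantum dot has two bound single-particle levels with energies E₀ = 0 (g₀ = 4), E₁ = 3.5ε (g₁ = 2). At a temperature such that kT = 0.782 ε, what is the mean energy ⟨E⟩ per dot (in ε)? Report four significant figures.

0.01981 ε

Eᵢ/kT = 0, 4.47570.
Z = Σ gᵢe^(−Eᵢ/kT) = 4·e^(−0) + 2·e^(−4.47570) = 4.00000 + 0.0227645 = 4.02276.
⟨E⟩ = Σ Eᵢ gᵢe^(−Eᵢ/kT) / Z = (0·4.00000 + 3.5·0.0227645) / 4.02276 = 0.01981 ε.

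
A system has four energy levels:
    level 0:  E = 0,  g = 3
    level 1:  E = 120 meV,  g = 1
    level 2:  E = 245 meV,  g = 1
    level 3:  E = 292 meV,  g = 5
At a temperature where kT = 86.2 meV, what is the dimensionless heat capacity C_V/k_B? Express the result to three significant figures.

0.735

Eᵢ/kT = 0, 1.3921, 2.8422, 3.3875.
Z = Σ gᵢe^(−Eᵢ/kT) = 3·e^(−0) + 1·e^(−1.3921) + 1·e^(−2.8422) + 5·e^(−3.3875) = 3.0000 + 0.24855 + 0.058297 + 0.16897 = 3.4758.
⟨E⟩ = 26.885 meV, ⟨E²⟩ = 6181.4 meV².
C_V/k_B = (⟨E²⟩ − ⟨E⟩²)/(kT)² = (6181.4 − 722.80)/7430.4 = 0.735.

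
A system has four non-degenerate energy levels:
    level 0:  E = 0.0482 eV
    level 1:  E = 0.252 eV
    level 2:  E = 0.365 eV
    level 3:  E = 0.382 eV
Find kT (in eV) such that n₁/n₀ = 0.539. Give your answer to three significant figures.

0.330 eV

n₁/n₀ = exp[−(E₁−E₀)/kT] = 0.539.
⇒ (E₁−E₀)/kT = ln(1/0.539) = ln(1.8553) = 0.61805.
kT = 0.2038 eV / 0.61805 = 0.330 eV.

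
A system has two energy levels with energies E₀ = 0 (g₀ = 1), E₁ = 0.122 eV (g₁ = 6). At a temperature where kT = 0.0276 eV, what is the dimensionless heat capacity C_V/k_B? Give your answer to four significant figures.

1.227

Eᵢ/kT = 0, 4.42029.
Z = Σ gᵢe^(−Eᵢ/kT) = 1·e^(−0) + 6·e^(−4.42029) = 1.00000 + 0.0721845 = 1.07218.
⟨E⟩ = 0.00821365 eV, ⟨E²⟩ = 0.00100207 eV².
C_V/k_B = (⟨E²⟩ − ⟨E⟩²)/(kT)² = (0.00100207 − 0.0000674640)/0.000761760 = 1.227.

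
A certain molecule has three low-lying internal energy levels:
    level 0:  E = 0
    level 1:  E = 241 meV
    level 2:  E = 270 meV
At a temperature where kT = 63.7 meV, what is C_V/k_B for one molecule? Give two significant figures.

Eᵢ/kT = 0, 3.783, 4.239.
Z = Σ e^(−Eᵢ/kT) = e^(−0) + e^(−3.783) + e^(−4.239) = 1.000 + 0.02275 + 0.01442 = 1.037.
⟨E⟩ = 9.042 meV, ⟨E²⟩ = 2288 meV².
C_V/k_B = (⟨E²⟩ − ⟨E⟩²)/(kT)² = (2288 − 81.76)/4058 = 0.54.

0.54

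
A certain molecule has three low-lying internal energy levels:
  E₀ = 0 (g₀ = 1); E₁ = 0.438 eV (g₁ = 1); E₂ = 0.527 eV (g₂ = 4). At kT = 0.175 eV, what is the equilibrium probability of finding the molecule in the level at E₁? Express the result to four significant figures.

0.06401

Eᵢ/kT = 0, 2.50286, 3.01143.
Z = Σ gᵢe^(−Eᵢ/kT) = 1·e^(−0) + 1·e^(−2.50286) + 4·e^(−3.01143) = 1.00000 + 0.0818506 + 0.196885 = 1.27874.
P₁ = g₁ e^(−E₁/kT) / Z = 0.0818506/1.27874 = 0.06401.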